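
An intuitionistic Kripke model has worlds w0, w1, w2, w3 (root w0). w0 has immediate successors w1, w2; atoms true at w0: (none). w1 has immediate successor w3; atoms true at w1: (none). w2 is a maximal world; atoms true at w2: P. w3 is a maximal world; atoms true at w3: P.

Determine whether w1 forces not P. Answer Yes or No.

w1 does not force not P since w3 is accessible from w1 and w3 forces P.

No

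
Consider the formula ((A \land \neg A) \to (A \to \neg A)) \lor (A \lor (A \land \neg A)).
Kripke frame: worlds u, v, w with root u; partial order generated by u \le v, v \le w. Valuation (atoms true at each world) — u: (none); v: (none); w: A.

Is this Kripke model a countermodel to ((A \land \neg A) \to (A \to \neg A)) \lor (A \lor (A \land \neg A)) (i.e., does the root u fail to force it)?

No

u \Vdash ((A \land \neg A) \to (A \to \neg A)) \lor (A \lor (A \land \neg A)) via the disjunct (A \land \neg A) \to (A \to \neg A).
So the root u forces ((A \land \neg A) \to (A \to \neg A)) \lor (A \lor (A \land \neg A)); the model is not a countermodel.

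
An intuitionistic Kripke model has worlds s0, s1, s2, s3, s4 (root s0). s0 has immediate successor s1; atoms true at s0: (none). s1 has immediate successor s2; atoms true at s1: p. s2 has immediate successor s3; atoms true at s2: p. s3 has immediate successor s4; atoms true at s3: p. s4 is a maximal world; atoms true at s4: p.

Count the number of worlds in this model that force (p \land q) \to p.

5

s0: forces it.
s1: forces it.
s2: forces it.
s3: forces it.
s4: forces it.
Worlds forcing the formula: {s0, s1, s2, s3, s4}.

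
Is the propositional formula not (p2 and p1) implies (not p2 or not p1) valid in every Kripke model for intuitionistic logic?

No

This is the constructively invalid direction of De Morgan's law for conjunction, which is not intuitionistically valid.
A Kripke countermodel: worlds u0, u1, u2; order generated by u0 <= u1, u0 <= u2; atoms true at each world — u0:{}; u1:{p2}; u2:{p1}.
u0 does not force not (p2 and p1) implies (not p2 or not p1): already at u0 itself, u0 forces not (p2 and p1) but u0 does not force not p2 or not p1.
u0 does not force not p2 or not p1: neither disjunct is forced at u0.
u0 does not force not p2 since u1 is accessible from u0 and u1 forces p2.
So the root u0 does not force the formula.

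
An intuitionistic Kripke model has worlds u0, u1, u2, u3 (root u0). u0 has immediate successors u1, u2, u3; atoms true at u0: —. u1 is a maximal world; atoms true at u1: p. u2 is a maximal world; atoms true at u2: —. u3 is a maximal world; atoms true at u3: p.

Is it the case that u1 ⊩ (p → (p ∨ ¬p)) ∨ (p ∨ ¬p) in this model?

Yes

u1 ⊩ (p → (p ∨ ¬p)) ∨ (p ∨ ¬p) via the disjunct p → (p ∨ ¬p).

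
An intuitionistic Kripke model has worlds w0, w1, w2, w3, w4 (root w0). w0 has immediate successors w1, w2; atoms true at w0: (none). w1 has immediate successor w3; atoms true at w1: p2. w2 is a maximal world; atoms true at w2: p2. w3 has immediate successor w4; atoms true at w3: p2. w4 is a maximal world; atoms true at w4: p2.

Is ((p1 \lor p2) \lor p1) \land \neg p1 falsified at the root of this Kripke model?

Yes

w0 \nVdash ((p1 \lor p2) \lor p1) \land \neg p1 since w0 fails (p1 \lor p2) \lor p1.
So the root w0 does not force ((p1 \lor p2) \lor p1) \land \neg p1; the model is a countermodel.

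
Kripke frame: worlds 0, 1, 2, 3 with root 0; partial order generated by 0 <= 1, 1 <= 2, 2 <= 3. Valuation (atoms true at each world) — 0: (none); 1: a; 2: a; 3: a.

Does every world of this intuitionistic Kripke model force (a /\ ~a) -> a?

Yes

0 ||- (a /\ ~a) -> a vacuously: no world accessible from 0 forces the antecedent a /\ ~a.
Since the root 0 forces (a /\ ~a) -> a and forcing is persistent (monotone upward), every world forces it.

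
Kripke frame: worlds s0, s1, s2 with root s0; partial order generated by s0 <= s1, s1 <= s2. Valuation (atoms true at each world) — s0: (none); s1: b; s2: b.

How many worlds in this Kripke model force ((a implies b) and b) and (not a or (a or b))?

s0: does not force it — s0 does not force ((a implies b) and b) and (not a or (a or b)) since s0 fails (a implies b) and b.
s1: forces it.
s2: forces it.
Worlds forcing the formula: {s1, s2}.

2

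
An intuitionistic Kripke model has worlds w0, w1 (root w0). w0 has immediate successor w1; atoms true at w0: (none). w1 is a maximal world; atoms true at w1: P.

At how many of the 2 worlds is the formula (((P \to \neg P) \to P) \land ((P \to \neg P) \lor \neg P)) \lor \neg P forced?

0

w0: does not force it — w0 \nVdash (((P \to \neg P) \to P) \land ((P \to \neg P) \lor \neg P)) \lor \neg P: neither disjunct is forced at w0.
w1: does not force it — w1 \nVdash (((P \to \neg P) \to P) \land ((P \to \neg P) \lor \neg P)) \lor \neg P: neither disjunct is forced at w1.
Worlds forcing the formula: { }.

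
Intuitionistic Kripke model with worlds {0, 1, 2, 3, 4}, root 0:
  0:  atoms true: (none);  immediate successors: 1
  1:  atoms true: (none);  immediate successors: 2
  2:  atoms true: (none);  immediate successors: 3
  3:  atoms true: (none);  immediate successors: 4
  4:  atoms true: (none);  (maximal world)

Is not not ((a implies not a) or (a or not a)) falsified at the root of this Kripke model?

0 forces not not ((a implies not a) or (a or not a)): no world accessible from 0 forces not ((a implies not a) or (a or not a)).
So the root 0 forces not not ((a implies not a) or (a or not a)); the model is not a countermodel.

No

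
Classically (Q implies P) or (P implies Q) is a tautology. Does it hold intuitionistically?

No

This is the Gödel–Dummett linearity axiom, which is not intuitionistically valid.
A Kripke countermodel: worlds a, b, c; order generated by a <= b, a <= c; atoms true at each world — a:{}; b:{Q}; c:{P}.
a does not force (Q implies P) or (P implies Q): neither disjunct is forced at a.
a does not force Q implies P: at the accessible world b, b forces Q but b does not force P.
b lacks atom P, so b does not force P.
So the root a does not force the formula.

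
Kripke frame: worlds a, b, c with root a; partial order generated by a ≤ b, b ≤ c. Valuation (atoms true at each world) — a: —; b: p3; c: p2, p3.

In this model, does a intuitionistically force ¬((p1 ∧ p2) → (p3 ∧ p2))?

a ⊮ ¬((p1 ∧ p2) → (p3 ∧ p2)) since a is accessible from a and a ⊩ (p1 ∧ p2) → (p3 ∧ p2).
a ⊩ (p1 ∧ p2) → (p3 ∧ p2) vacuously: no world accessible from a forces the antecedent p1 ∧ p2.

No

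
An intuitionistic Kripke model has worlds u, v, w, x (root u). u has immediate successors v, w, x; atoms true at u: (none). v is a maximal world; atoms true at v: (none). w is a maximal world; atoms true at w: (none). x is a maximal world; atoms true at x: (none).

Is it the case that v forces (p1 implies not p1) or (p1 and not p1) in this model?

v forces (p1 implies not p1) or (p1 and not p1) via the disjunct p1 implies not p1.

Yes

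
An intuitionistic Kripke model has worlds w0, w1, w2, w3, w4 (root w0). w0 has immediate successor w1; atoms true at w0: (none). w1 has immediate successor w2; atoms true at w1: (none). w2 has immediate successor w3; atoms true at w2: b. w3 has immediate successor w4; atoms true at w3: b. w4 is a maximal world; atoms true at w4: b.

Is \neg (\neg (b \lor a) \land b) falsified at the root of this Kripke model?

No

w0 \Vdash \neg (\neg (b \lor a) \land b): no world accessible from w0 forces \neg (b \lor a) \land b.
So the root w0 forces \neg (\neg (b \lor a) \land b); the model is not a countermodel.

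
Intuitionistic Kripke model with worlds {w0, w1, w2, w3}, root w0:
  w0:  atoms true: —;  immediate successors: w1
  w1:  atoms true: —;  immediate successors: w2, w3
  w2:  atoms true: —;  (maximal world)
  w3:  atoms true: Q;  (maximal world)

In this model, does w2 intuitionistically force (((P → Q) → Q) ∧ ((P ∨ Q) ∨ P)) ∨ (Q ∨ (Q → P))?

w2 ⊩ (((P → Q) → Q) ∧ ((P ∨ Q) ∨ P)) ∨ (Q ∨ (Q → P)) via the disjunct Q ∨ (Q → P).

Yes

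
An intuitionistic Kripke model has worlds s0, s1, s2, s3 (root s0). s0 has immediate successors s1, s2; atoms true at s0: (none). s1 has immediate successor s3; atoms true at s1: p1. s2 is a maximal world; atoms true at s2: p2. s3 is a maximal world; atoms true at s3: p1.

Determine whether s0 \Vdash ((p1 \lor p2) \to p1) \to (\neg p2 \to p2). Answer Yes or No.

No

s0 \nVdash ((p1 \lor p2) \to p1) \to (\neg p2 \to p2): at the accessible world s1, s1 \Vdash (p1 \lor p2) \to p1 but s1 \nVdash \neg p2 \to p2.
s1 \nVdash \neg p2 \to p2: already at s1 itself, s1 \Vdash \neg p2 but s1 \nVdash p2.
s1 lacks atom p2, so s1 \nVdash p2.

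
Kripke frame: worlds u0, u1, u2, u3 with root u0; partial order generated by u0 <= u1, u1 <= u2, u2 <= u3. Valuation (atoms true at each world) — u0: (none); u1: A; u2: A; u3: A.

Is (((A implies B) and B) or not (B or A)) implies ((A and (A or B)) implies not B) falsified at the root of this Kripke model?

u0 forces (((A implies B) and B) or not (B or A)) implies ((A and (A or B)) implies not B) vacuously: no world accessible from u0 forces the antecedent ((A implies B) and B) or not (B or A).
So the root u0 forces (((A implies B) and B) or not (B or A)) implies ((A and (A or B)) implies not B); the model is not a countermodel.

No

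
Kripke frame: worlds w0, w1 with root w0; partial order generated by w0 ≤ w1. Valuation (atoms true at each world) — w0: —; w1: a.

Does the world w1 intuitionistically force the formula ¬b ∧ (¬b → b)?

No

w1 ⊮ ¬b ∧ (¬b → b) since w1 fails ¬b → b.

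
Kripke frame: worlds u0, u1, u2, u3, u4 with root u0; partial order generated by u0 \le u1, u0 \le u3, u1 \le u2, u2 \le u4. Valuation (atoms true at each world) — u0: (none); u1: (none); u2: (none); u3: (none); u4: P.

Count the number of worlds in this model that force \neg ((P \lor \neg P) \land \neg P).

3

u0: does not force it — u0 \nVdash \neg ((P \lor \neg P) \land \neg P) since u3 is accessible from u0 and u3 \Vdash (P \lor \neg P) \land \neg P.
u1: forces it.
u2: forces it.
u3: does not force it — u3 \nVdash \neg ((P \lor \neg P) \land \neg P) since u3 is accessible from u3 and u3 \Vdash (P \lor \neg P) \land \neg P.
u4: forces it.
Worlds forcing the formula: {u1, u2, u4}.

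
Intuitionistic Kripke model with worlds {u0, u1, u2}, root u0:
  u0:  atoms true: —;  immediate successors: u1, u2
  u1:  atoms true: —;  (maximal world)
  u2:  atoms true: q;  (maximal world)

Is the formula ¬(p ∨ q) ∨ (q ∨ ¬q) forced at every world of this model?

Not every world: u0 ⊮ ¬(p ∨ q) ∨ (q ∨ ¬q).
u0 ⊮ ¬(p ∨ q) ∨ (q ∨ ¬q): neither disjunct is forced at u0.
u0 ⊮ ¬(p ∨ q) since u2 is accessible from u0 and u2 ⊩ p ∨ q.
u2 ⊩ p ∨ q via the disjunct q.

No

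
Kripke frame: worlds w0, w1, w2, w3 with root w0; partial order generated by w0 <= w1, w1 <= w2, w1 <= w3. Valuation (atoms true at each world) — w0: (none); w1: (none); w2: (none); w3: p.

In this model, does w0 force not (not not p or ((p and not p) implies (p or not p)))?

No

w0 does not force not (not not p or ((p and not p) implies (p or not p))) since w0 is accessible from w0 and w0 forces not not p or ((p and not p) implies (p or not p)).
w0 forces not not p or ((p and not p) implies (p or not p)) via the disjunct (p and not p) implies (p or not p).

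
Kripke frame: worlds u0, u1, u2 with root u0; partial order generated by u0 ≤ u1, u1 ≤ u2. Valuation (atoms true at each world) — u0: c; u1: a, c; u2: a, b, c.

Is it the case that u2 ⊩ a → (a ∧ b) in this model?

Yes

u2 ⊩ a → (a ∧ b): every world accessible from u2 that forces a (namely u2) also forces a ∧ b.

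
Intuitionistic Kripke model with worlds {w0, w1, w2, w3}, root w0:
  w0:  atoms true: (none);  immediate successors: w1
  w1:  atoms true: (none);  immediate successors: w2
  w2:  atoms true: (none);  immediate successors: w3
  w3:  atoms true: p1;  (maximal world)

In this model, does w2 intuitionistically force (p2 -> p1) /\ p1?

w2 ||-/- (p2 -> p1) /\ p1 since w2 fails p1.

No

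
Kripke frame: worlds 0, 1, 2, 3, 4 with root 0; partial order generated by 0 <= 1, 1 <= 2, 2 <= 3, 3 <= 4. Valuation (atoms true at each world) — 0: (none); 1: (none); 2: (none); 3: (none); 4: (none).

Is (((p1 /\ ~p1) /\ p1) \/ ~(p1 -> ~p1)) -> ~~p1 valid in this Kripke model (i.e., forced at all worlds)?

0 ||- (((p1 /\ ~p1) /\ p1) \/ ~(p1 -> ~p1)) -> ~~p1 vacuously: no world accessible from 0 forces the antecedent ((p1 /\ ~p1) /\ p1) \/ ~(p1 -> ~p1).
Since the root 0 forces (((p1 /\ ~p1) /\ p1) \/ ~(p1 -> ~p1)) -> ~~p1 and forcing is persistent (monotone upward), every world forces it.

Yes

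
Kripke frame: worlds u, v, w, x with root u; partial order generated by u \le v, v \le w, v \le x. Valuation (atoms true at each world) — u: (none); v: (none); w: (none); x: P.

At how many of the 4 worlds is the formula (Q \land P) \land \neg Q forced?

u: does not force it — u \nVdash (Q \land P) \land \neg Q since u fails Q \land P.
v: does not force it — v \nVdash (Q \land P) \land \neg Q since v fails Q \land P.
w: does not force it.
x: does not force it.
Worlds forcing the formula: { }.

0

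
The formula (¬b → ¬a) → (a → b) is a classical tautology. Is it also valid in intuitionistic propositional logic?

This is the converse of contraposition, which is not intuitionistically valid.
A Kripke countermodel: worlds s0, s1; order generated by s0 ≤ s1; atoms true at each world — s0:{a}; s1:{a,b}.
s0 ⊮ (¬b → ¬a) → (a → b): already at s0 itself, s0 ⊩ ¬b → ¬a but s0 ⊮ a → b.
s0 ⊮ a → b: already at s0 itself, s0 ⊩ a but s0 ⊮ b.
s0 lacks atom b, so s0 ⊮ b.
So the root s0 does not force the formula.

No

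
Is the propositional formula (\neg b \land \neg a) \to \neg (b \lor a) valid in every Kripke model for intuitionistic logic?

This is a constructively valid De Morgan direction (conjunction of negations to negated disjunction), which is intuitionistically derivable.
If both \neg b and \neg a hold at a world, no accessible world forces b or forces a, so none forces b \lor a.

Yes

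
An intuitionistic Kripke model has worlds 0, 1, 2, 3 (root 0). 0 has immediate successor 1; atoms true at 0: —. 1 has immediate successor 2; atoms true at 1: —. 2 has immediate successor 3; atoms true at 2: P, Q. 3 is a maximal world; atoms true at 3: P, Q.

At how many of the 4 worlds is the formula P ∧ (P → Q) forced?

0: does not force it — 0 ⊮ P ∧ (P → Q) since 0 fails P.
1: does not force it — 1 ⊮ P ∧ (P → Q) since 1 fails P.
2: forces it.
3: forces it.
Worlds forcing the formula: {2, 3}.

2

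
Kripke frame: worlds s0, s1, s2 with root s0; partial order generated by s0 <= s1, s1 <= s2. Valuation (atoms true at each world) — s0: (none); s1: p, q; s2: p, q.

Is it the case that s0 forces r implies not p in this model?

Yes

s0 forces r implies not p vacuously: no world accessible from s0 forces the antecedent r.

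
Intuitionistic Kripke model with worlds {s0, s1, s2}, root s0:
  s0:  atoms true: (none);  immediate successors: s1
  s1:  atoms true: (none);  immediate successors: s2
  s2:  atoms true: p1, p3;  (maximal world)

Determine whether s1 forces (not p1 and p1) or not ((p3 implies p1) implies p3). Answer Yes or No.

No

s1 does not force (not p1 and p1) or not ((p3 implies p1) implies p3): neither disjunct is forced at s1.
s1 does not force not p1 and p1 since s1 fails not p1.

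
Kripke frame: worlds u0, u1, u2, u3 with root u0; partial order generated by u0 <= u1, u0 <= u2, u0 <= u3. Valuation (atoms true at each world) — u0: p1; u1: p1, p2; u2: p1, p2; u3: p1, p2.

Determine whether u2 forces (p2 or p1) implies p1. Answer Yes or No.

u2 forces (p2 or p1) implies p1: every world accessible from u2 that forces p2 or p1 (namely u2) also forces p1.

Yes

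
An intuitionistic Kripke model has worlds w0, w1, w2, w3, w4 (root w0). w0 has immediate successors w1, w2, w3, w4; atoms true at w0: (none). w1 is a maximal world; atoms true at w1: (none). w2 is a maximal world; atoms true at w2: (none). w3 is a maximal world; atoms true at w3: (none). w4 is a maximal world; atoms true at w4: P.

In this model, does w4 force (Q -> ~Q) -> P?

w4 ||- (Q -> ~Q) -> P: every world accessible from w4 that forces Q -> ~Q (namely w4) also forces P.

Yes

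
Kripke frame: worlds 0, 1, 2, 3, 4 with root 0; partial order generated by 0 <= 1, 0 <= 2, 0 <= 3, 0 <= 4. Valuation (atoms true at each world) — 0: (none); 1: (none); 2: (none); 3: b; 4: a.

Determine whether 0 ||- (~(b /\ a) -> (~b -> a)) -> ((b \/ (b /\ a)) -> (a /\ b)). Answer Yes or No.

No

0 ||-/- (~(b /\ a) -> (~b -> a)) -> ((b \/ (b /\ a)) -> (a /\ b)): at the accessible world 3, 3 ||- ~(b /\ a) -> (~b -> a) but 3 ||-/- (b \/ (b /\ a)) -> (a /\ b).
3 ||-/- (b \/ (b /\ a)) -> (a /\ b): already at 3 itself, 3 ||- b \/ (b /\ a) but 3 ||-/- a /\ b.
3 ||-/- a /\ b since 3 fails a.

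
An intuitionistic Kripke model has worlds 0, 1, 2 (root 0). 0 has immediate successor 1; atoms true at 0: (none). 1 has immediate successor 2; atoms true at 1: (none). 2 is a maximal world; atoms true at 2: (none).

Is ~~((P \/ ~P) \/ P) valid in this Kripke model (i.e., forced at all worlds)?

0 ||- ~~((P \/ ~P) \/ P): no world accessible from 0 forces ~((P \/ ~P) \/ P).
Since the root 0 forces ~~((P \/ ~P) \/ P) and forcing is persistent (monotone upward), every world forces it.

Yes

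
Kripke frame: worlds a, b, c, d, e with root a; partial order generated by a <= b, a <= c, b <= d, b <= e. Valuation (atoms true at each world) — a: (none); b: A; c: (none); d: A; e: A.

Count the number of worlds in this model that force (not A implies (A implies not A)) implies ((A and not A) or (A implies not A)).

1

a: does not force it — a does not force (not A implies (A implies not A)) implies ((A and not A) or (A implies not A)): already at a itself, a forces not A implies (A implies not A) but a does not force (A and not A) or (A implies not A).
b: does not force it — b does not force (not A implies (A implies not A)) implies ((A and not A) or (A implies not A)): already at b itself, b forces not A implies (A implies not A) but b does not force (A and not A) or (A implies not A).
c: forces it.
d: does not force it — d does not force (not A implies (A implies not A)) implies ((A and not A) or (A implies not A)): already at d itself, d forces not A implies (A implies not A) but d does not force (A and not A) or (A implies not A).
e: does not force it.
Worlds forcing the formula: {c}.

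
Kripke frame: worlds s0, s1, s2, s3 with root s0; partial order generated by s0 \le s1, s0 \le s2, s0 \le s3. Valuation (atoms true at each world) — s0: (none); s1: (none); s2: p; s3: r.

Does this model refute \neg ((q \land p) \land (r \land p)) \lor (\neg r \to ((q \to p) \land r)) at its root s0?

No

s0 \Vdash \neg ((q \land p) \land (r \land p)) \lor (\neg r \to ((q \to p) \land r)) via the disjunct \neg ((q \land p) \land (r \land p)).
So the root s0 forces \neg ((q \land p) \land (r \land p)) \lor (\neg r \to ((q \to p) \land r)); the model is not a countermodel.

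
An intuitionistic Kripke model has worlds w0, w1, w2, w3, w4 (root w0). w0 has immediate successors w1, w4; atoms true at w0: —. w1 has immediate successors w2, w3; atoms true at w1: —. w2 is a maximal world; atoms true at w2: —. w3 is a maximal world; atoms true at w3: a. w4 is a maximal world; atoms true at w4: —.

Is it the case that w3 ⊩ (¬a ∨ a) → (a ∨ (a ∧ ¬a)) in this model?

w3 ⊩ (¬a ∨ a) → (a ∨ (a ∧ ¬a)): every world accessible from w3 that forces ¬a ∨ a (namely w3) also forces a ∨ (a ∧ ¬a).

Yes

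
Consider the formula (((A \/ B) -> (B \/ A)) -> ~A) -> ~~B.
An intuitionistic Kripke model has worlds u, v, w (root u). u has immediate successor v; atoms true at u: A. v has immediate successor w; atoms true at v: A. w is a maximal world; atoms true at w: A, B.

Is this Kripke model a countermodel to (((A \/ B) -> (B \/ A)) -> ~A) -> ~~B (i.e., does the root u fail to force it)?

No

u ||- (((A \/ B) -> (B \/ A)) -> ~A) -> ~~B vacuously: no world accessible from u forces the antecedent ((A \/ B) -> (B \/ A)) -> ~A.
So the root u forces (((A \/ B) -> (B \/ A)) -> ~A) -> ~~B; the model is not a countermodel.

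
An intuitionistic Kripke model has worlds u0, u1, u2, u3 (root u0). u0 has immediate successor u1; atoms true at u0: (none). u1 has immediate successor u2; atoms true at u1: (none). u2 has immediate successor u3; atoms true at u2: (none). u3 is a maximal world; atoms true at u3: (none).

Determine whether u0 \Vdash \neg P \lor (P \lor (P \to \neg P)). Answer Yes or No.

Yes

u0 \Vdash \neg P \lor (P \lor (P \to \neg P)) via the disjunct \neg P.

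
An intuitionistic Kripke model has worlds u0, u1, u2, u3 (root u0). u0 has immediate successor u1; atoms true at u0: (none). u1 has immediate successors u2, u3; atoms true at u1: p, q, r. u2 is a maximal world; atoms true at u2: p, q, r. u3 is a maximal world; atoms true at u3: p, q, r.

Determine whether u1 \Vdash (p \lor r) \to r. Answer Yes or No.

u1 \Vdash (p \lor r) \to r: every world accessible from u1 that forces p \lor r (namely u1, u2, u3) also forces r.

Yes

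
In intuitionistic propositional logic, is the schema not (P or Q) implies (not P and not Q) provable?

This is a constructively valid De Morgan direction (negated disjunction to conjunction of negations), which is intuitionistically derivable.
From not (P or Q): if P held then P or Q would, contradiction — so not P; similarly not Q.

Yes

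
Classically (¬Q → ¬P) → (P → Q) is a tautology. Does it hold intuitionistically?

No

This is the converse of contraposition, which is not intuitionistically valid.
A Kripke countermodel: worlds u0, u1; order generated by u0 ≤ u1; atoms true at each world — u0:{P}; u1:{P,Q}.
u0 ⊮ (¬Q → ¬P) → (P → Q): already at u0 itself, u0 ⊩ ¬Q → ¬P but u0 ⊮ P → Q.
u0 ⊮ P → Q: already at u0 itself, u0 ⊩ P but u0 ⊮ Q.
u0 lacks atom Q, so u0 ⊮ Q.
So the root u0 does not force the formula.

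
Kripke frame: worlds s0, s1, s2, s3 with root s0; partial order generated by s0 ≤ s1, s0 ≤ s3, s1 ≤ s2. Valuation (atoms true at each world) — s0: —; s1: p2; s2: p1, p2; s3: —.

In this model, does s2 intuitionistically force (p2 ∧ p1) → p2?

Yes

s2 ⊩ (p2 ∧ p1) → p2: every world accessible from s2 that forces p2 ∧ p1 (namely s2) also forces p2.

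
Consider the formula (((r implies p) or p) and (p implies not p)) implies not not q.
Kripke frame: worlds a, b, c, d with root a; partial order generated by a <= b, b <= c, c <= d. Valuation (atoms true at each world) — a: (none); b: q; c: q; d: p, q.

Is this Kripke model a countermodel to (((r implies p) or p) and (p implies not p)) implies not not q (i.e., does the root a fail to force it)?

a forces (((r implies p) or p) and (p implies not p)) implies not not q vacuously: no world accessible from a forces the antecedent ((r implies p) or p) and (p implies not p).
So the root a forces (((r implies p) or p) and (p implies not p)) implies not not q; the model is not a countermodel.

No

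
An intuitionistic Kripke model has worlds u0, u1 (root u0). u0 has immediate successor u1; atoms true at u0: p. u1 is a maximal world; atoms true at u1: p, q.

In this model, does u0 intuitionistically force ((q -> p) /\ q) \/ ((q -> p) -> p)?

Yes

u0 ||- ((q -> p) /\ q) \/ ((q -> p) -> p) via the disjunct (q -> p) -> p.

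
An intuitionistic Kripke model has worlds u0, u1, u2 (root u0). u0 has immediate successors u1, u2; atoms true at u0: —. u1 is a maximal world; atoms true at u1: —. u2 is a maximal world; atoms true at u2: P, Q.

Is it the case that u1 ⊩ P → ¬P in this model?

Yes

u1 ⊩ P → ¬P vacuously: no world accessible from u1 forces the antecedent P.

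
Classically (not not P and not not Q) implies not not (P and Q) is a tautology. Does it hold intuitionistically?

Yes

This is the distribution of double negation over conjunction, which is intuitionistically derivable.
Assume not not P, not not Q, and not (P and Q). From P we'd get not Q (since P and Q is refuted), contradicting not not Q; so not P, contradicting not not P.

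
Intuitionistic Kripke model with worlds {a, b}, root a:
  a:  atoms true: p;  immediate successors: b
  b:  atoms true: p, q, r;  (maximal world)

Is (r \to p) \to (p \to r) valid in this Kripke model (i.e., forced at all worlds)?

No

Not every world: a \nVdash (r \to p) \to (p \to r).
a \nVdash (r \to p) \to (p \to r): already at a itself, a \Vdash r \to p but a \nVdash p \to r.
a \nVdash p \to r: already at a itself, a \Vdash p but a \nVdash r.
a lacks atom r, so a \nVdash r.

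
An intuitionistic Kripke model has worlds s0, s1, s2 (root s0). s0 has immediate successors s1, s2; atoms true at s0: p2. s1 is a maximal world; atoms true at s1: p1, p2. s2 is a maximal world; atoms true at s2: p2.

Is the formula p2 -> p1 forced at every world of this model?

No

Not every world: s0 ||-/- p2 -> p1.
s0 ||-/- p2 -> p1: already at s0 itself, s0 ||- p2 but s0 ||-/- p1.
s0 lacks atom p1, so s0 ||-/- p1.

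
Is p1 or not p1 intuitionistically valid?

This is the law of excluded middle, which is not intuitionistically valid.
A Kripke countermodel: worlds 0, 1; order generated by 0 <= 1; atoms true at each world — 0:{}; 1:{p1}.
0 does not force p1 or not p1: neither disjunct is forced at 0.
0 lacks atom p1, so 0 does not force p1.
So the root 0 does not force the formula.

No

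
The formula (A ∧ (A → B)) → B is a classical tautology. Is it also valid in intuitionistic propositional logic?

Yes

This is modus ponens in implicational form, which is intuitionistically derivable.
If a world forces A and A → B, then applying the implication at that world (which is accessible from itself) gives B.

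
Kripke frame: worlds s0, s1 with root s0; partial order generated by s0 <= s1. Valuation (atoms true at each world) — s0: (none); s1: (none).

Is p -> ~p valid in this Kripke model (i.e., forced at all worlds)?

s0 ||- p -> ~p vacuously: no world accessible from s0 forces the antecedent p.
Since the root s0 forces p -> ~p and forcing is persistent (monotone upward), every world forces it.

Yes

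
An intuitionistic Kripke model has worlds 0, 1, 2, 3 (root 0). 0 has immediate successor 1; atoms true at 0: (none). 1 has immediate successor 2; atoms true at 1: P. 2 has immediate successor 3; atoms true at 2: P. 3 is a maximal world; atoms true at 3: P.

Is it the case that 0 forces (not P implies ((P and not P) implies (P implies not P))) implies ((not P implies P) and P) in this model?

No

0 does not force (not P implies ((P and not P) implies (P implies not P))) implies ((not P implies P) and P): already at 0 itself, 0 forces not P implies ((P and not P) implies (P implies not P)) but 0 does not force (not P implies P) and P.
0 does not force (not P implies P) and P since 0 fails P.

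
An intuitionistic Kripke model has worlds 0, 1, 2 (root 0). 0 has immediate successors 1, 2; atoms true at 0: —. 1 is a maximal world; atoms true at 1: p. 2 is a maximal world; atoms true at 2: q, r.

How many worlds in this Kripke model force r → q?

0: forces it.
1: forces it.
2: forces it.
Worlds forcing the formula: {0, 1, 2}.

3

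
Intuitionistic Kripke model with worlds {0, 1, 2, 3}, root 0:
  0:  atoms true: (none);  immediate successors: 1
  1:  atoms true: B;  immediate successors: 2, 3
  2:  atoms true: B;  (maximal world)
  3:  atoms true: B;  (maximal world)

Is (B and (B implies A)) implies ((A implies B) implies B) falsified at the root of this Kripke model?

0 forces (B and (B implies A)) implies ((A implies B) implies B) vacuously: no world accessible from 0 forces the antecedent B and (B implies A).
So the root 0 forces (B and (B implies A)) implies ((A implies B) implies B); the model is not a countermodel.

No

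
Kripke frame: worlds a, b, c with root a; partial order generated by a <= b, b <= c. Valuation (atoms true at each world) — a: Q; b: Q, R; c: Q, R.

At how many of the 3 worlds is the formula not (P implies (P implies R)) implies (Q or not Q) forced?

3

a: forces it.
b: forces it.
c: forces it.
Worlds forcing the formula: {a, b, c}.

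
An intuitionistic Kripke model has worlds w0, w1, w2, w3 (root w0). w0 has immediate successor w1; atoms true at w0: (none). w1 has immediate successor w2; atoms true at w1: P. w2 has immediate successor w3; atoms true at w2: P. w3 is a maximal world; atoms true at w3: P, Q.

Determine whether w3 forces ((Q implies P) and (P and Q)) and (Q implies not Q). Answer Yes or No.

w3 does not force ((Q implies P) and (P and Q)) and (Q implies not Q) since w3 fails Q implies not Q.

No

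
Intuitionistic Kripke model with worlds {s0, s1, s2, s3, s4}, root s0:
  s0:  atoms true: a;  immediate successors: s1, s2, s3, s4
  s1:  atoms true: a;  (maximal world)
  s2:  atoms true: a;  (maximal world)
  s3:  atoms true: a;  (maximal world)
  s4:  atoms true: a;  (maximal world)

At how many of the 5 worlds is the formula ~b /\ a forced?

s0: forces it.
s1: forces it.
s2: forces it.
s3: forces it.
s4: forces it.
Worlds forcing the formula: {s0, s1, s2, s3, s4}.

5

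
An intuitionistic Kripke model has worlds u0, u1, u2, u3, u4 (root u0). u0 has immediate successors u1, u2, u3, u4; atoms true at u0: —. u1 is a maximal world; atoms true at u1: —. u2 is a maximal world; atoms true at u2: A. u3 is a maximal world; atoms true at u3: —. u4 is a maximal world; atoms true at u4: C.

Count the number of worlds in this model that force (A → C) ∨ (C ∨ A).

u0: does not force it — u0 ⊮ (A → C) ∨ (C ∨ A): neither disjunct is forced at u0.
u1: forces it.
u2: forces it.
u3: forces it.
u4: forces it.
Worlds forcing the formula: {u1, u2, u3, u4}.

4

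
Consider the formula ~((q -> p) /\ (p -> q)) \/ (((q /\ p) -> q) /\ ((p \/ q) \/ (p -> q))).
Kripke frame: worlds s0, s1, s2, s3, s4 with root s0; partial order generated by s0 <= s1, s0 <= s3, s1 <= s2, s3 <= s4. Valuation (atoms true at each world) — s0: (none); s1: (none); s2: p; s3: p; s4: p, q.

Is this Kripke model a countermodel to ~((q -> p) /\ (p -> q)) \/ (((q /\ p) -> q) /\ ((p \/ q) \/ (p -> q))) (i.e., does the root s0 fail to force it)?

s0 ||-/- ~((q -> p) /\ (p -> q)) \/ (((q /\ p) -> q) /\ ((p \/ q) \/ (p -> q))): neither disjunct is forced at s0.
s0 ||-/- ~((q -> p) /\ (p -> q)) since s4 is accessible from s0 and s4 ||- (q -> p) /\ (p -> q).
s4 ||- (q -> p) /\ (p -> q) since s4 forces both conjuncts.
So the root s0 does not force ~((q -> p) /\ (p -> q)) \/ (((q /\ p) -> q) /\ ((p \/ q) \/ (p -> q))); the model is a countermodel.

Yes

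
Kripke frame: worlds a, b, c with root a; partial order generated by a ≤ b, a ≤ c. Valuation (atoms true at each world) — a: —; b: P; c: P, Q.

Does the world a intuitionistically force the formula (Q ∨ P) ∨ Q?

a ⊮ (Q ∨ P) ∨ Q: neither disjunct is forced at a.
a ⊮ Q ∨ P: neither disjunct is forced at a.
a lacks atom Q, so a ⊮ Q.

No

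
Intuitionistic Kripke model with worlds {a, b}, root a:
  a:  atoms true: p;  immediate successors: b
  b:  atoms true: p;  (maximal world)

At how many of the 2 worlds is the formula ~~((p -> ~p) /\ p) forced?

a: does not force it — a ||-/- ~~((p -> ~p) /\ p) since a is accessible from a and a ||- ~((p -> ~p) /\ p).
b: does not force it — b ||-/- ~~((p -> ~p) /\ p) since b is accessible from b and b ||- ~((p -> ~p) /\ p).
Worlds forcing the formula: { }.

0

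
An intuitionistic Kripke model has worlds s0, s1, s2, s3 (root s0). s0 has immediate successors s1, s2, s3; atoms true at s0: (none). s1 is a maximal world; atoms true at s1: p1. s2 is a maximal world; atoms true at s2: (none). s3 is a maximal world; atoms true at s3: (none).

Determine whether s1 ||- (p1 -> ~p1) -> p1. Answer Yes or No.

s1 ||- (p1 -> ~p1) -> p1 vacuously: no world accessible from s1 forces the antecedent p1 -> ~p1.

Yes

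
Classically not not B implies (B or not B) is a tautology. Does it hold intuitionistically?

No

This is a variant of double-negation elimination (deriving excluded middle from double negation), which is not intuitionistically valid.
A Kripke countermodel: worlds 0, 1; order generated by 0 <= 1; atoms true at each world — 0:{}; 1:{B}.
0 does not force not not B implies (B or not B): already at 0 itself, 0 forces not not B but 0 does not force B or not B.
0 does not force B or not B: neither disjunct is forced at 0.
0 lacks atom B, so 0 does not force B.
So the root 0 does not force the formula.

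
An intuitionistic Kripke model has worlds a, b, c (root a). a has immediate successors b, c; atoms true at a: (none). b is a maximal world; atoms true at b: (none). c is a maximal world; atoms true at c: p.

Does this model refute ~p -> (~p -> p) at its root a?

Yes

a ||-/- ~p -> (~p -> p): at the accessible world b, b ||- ~p but b ||-/- ~p -> p.
b ||-/- ~p -> p: already at b itself, b ||- ~p but b ||-/- p.
b lacks atom p, so b ||-/- p.
So the root a does not force ~p -> (~p -> p); the model is a countermodel.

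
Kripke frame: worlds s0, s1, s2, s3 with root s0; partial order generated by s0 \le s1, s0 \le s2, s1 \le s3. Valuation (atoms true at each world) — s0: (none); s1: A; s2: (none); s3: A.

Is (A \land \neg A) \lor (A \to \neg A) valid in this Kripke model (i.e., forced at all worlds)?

No

Not every world: s0 \nVdash (A \land \neg A) \lor (A \to \neg A).
s0 \nVdash (A \land \neg A) \lor (A \to \neg A): neither disjunct is forced at s0.
s0 \nVdash A \land \neg A since s0 fails A.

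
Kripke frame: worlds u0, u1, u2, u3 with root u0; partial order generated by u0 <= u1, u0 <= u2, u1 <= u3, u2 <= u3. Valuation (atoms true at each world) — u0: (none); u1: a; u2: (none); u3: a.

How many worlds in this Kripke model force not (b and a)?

4

u0: forces it.
u1: forces it.
u2: forces it.
u3: forces it.
Worlds forcing the formula: {u0, u1, u2, u3}.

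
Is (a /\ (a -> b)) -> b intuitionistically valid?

This is modus ponens in implicational form, which is intuitionistically derivable.
If a world forces a and a -> b, then applying the implication at that world (which is accessible from itself) gives b.

Yes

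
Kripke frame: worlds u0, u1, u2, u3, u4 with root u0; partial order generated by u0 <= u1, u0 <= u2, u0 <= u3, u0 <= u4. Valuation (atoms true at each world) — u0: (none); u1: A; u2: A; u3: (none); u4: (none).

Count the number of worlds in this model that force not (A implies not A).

u0: does not force it — u0 does not force not (A implies not A) since u3 is accessible from u0 and u3 forces A implies not A.
u1: forces it.
u2: forces it.
u3: does not force it.
u4: does not force it.
Worlds forcing the formula: {u1, u2}.

2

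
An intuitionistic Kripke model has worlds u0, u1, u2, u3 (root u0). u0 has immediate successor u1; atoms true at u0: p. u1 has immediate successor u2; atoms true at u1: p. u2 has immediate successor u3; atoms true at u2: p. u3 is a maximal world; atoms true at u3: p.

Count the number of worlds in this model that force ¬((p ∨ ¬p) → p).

0

u0: does not force it — u0 ⊮ ¬((p ∨ ¬p) → p) since u0 is accessible from u0 and u0 ⊩ (p ∨ ¬p) → p.
u1: does not force it — u1 ⊮ ¬((p ∨ ¬p) → p) since u1 is accessible from u1 and u1 ⊩ (p ∨ ¬p) → p.
u2: does not force it.
u3: does not force it.
Worlds forcing the formula: { }.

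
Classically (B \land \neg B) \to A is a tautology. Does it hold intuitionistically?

Yes

This is an instance of ex falso quodlibet, which is intuitionistically derivable.
No world can force both B and \neg B, so the antecedent B \land \neg B is never forced and the implication holds vacuously at every world.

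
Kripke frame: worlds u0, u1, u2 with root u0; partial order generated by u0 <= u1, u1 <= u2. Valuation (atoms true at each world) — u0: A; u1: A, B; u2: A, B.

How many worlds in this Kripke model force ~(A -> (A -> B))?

u0: does not force it — u0 ||-/- ~(A -> (A -> B)) since u1 is accessible from u0 and u1 ||- A -> (A -> B).
u1: does not force it.
u2: does not force it.
Worlds forcing the formula: { }.

0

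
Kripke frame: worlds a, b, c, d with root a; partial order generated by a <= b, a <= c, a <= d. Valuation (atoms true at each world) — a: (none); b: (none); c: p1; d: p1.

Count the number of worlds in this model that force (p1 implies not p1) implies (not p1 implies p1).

a: does not force it — a does not force (p1 implies not p1) implies (not p1 implies p1): at the accessible world b, b forces p1 implies not p1 but b does not force not p1 implies p1.
b: does not force it — b does not force (p1 implies not p1) implies (not p1 implies p1): already at b itself, b forces p1 implies not p1 but b does not force not p1 implies p1.
c: forces it.
d: forces it.
Worlds forcing the formula: {c, d}.

2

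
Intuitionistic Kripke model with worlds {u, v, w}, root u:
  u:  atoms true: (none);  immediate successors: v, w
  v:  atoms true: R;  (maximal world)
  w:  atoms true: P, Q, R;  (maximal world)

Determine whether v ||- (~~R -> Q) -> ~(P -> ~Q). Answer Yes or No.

v ||- (~~R -> Q) -> ~(P -> ~Q) vacuously: no world accessible from v forces the antecedent ~~R -> Q.

Yes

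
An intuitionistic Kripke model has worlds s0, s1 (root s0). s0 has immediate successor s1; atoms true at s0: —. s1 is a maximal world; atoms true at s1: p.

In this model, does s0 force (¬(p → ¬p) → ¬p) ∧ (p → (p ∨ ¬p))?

s0 ⊮ (¬(p → ¬p) → ¬p) ∧ (p → (p ∨ ¬p)) since s0 fails ¬(p → ¬p) → ¬p.

No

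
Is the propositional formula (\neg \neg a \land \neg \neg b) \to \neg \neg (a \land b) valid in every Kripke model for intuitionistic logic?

Yes

This is the distribution of double negation over conjunction, which is intuitionistically derivable.
Assume \neg \neg a, \neg \neg b, and \neg (a \land b). From a we'd get \neg b (since a \land b is refuted), contradicting \neg \neg b; so \neg a, contradicting \neg \neg a.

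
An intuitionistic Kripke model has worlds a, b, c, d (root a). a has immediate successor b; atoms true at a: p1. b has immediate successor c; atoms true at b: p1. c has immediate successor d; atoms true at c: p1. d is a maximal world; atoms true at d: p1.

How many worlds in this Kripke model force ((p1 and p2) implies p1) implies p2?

a: does not force it — a does not force ((p1 and p2) implies p1) implies p2: already at a itself, a forces (p1 and p2) implies p1 but a does not force p2.
b: does not force it — b does not force ((p1 and p2) implies p1) implies p2: already at b itself, b forces (p1 and p2) implies p1 but b does not force p2.
c: does not force it.
d: does not force it.
Worlds forcing the formula: { }.

0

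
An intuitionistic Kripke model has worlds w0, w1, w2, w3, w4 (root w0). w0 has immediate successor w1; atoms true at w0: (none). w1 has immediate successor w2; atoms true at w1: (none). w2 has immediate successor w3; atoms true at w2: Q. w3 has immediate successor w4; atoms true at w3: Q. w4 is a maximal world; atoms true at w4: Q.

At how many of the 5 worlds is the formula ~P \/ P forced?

w0: forces it.
w1: forces it.
w2: forces it.
w3: forces it.
w4: forces it.
Worlds forcing the formula: {w0, w1, w2, w3, w4}.

5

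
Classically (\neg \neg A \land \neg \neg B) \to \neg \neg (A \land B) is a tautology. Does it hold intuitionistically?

Yes

This is the distribution of double negation over conjunction, which is intuitionistically derivable.
Assume \neg \neg A, \neg \neg B, and \neg (A \land B). From A we'd get \neg B (since A \land B is refuted), contradicting \neg \neg B; so \neg A, contradicting \neg \neg A.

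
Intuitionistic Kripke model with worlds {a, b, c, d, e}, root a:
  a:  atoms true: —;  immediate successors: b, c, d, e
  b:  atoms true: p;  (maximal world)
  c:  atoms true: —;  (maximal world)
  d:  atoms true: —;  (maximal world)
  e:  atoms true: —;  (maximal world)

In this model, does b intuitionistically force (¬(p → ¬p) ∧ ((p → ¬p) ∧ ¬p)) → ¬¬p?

b ⊩ (¬(p → ¬p) ∧ ((p → ¬p) ∧ ¬p)) → ¬¬p vacuously: no world accessible from b forces the antecedent ¬(p → ¬p) ∧ ((p → ¬p) ∧ ¬p).

Yes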